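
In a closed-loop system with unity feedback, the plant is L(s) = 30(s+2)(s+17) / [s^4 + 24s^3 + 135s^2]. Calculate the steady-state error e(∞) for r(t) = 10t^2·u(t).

Lowest-order denominator term is 135s^2, so the open loop has 2 poles at the origin → type 2 system.
K_a = lim_{s→0} s^2·L(s) = 30·2·17 / 135 = 68/9.
r(t) = 10t^2 gives R(s) = 20/s^3.
e_ss = 20/K_a = 20/(68/9) = 45/17.

45/17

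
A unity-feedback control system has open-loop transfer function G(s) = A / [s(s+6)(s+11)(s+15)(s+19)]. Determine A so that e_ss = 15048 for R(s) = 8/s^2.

10

G(s) has one factor of s in the denominator, so the system is type 1.
K_v = lim_{s→0} s·G(s) = A / (6·11·15·19) = (1/18810)·A.
e_ss = 8/K_v = 15048 ⇒ K_v = 1/1881 ⇒ A = (1/1881)/(1/18810) = 10.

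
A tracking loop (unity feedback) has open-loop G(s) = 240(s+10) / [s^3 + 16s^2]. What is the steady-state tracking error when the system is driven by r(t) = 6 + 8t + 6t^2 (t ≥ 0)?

0.08

The denominator has no term below 16s^2 — 2 poles at s=0, type 2. Taking each input component in turn:
  • 6: tracked with zero error.
  • 8t: tracked with zero error.
  • 6t^2: e_ss = 12/K_a with K_a=150 → 0.08.
Total e_ss = 0.08.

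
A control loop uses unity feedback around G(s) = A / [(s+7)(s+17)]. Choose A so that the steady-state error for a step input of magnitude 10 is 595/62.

G(s) has no factors of s in the denominator, so the system is type 0.
K_p = lim_{s→0} G(s) = A / (7·17) = (1/119)·A.
e_ss = 10/(1 + K_p) = 595/62 ⇒ 1 + (1/119)·A = 124/119 ⇒ A = 5.

5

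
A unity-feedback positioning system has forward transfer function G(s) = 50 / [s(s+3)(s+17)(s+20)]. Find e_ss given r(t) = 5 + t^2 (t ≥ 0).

System type = 1 (one pole at s=0). Treating each term separately:
  • 5: tracked with zero error.
  • t^2: a type-1 system cannot track it, e_ss → ∞.
The unbounded component dominates.

infinity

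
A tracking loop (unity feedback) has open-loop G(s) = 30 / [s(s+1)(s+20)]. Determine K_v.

1.5

The open loop has one pole at the origin → type 1 system.
K_v = lim_{s→0} s·G(s) = 30 / (1·20) = 1.5.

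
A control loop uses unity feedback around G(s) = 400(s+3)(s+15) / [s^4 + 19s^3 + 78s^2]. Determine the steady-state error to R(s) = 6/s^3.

0.026

Lowest-order denominator term is 78s^2, so the open loop has 2 poles at the origin → type 2 system.
K_a = lim_{s→0} s^2·G(s) = 400·3·15 / 78 = 3000/13.
r(t) = 3t^2 gives R(s) = 6/s^3.
e_ss = 6/K_a = 6/(3000/13) = 0.026.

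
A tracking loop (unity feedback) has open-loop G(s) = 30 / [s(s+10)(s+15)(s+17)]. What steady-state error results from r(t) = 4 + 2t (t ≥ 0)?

One free integrator in G(s): this is a type 1 system. By superposition:
  • 4: tracked with zero error.
  • 2t: e_ss = 2/K_v with K_v=1/85 → 170.
Total e_ss = 170.

170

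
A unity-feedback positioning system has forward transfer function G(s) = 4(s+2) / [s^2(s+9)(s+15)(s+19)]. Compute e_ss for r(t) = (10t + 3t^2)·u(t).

G(s) has two factors of s in the denominator, so the system is type 2. Taking each input component in turn:
  • 10t: tracked with zero error.
  • 3t^2: e_ss = 6/K_a with K_a=8/2565 → 1923.75.
Total e_ss = 1923.75.

1923.75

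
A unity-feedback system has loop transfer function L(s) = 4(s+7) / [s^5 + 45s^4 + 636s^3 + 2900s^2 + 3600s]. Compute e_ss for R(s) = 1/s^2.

The denominator has no term below 3600s — 1 pole at s=0, type 1.
K_v = lim_{s→0} s·L(s) = 4·7 / 3600 = 7/900.
e_ss = 1/K_v = 1/(7/900) = 900/7.

900/7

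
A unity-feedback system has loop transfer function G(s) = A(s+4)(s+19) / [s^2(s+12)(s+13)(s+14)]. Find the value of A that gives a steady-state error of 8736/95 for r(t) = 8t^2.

5

G(s) has two factors of s in the denominator, so the system is type 2.
K_a = lim_{s→0} s^2·G(s) = A·4·19 / (12·13·14) = (19/546)·A.
e_ss = 16/K_a = 8736/95 ⇒ K_a = 95/546 ⇒ A = (95/546)/(19/546) = 5.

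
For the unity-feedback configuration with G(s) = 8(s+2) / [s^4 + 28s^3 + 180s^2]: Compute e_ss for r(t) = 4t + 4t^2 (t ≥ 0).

90

The denominator has no term below 180s^2 — 2 poles at s=0, type 2. Treating each term separately:
  • 4t: tracked with zero error.
  • 4t^2: e_ss = 8/K_a with K_a=4/45 → 90.
Total e_ss = 90.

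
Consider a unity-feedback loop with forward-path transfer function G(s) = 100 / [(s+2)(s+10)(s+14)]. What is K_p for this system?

5/14

G(s) has no factors of s in the denominator, so the system is type 0.
K_p = lim_{s→0} G(s) = 100 / (2·10·14) = 5/14.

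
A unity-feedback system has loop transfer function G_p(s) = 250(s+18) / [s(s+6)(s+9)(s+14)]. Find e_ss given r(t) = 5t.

0.84

System type = 1 (one pole at s=0).
K_v = lim_{s→0} s·G_p(s) = 250·18 / (6·9·14) = 125/21.
e_ss = 5/K_v = 5/(125/21) = 0.84.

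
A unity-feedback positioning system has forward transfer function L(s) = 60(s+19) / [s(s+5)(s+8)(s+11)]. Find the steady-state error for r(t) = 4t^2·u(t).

System type = 1 (one pole at s=0).
For a type-1 system K_a = 0, so e_ss to a parabolic input is unbounded.

infinity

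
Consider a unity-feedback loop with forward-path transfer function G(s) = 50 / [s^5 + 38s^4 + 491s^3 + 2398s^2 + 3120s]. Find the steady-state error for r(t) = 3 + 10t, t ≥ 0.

Lowest-order denominator term is 3120s, so the open loop has 1 pole at the origin → type 1 system. Treating each term separately:
  • 3: tracked with zero error.
  • 10t: e_ss = 10/K_v with K_v=5/312 → 624.
Total e_ss = 624.

624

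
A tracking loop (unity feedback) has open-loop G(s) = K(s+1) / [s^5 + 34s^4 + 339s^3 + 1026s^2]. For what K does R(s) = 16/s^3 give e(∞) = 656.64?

25

Lowest-order denominator term is 1026s^2, so the open loop has 2 poles at the origin → type 2 system.
K_a = lim_{s→0} s^2·G(s) = K·1 / 1026 = (1/1026)·K.
e_ss = 16/K_a = 656.64 ⇒ K_a = 25/1026 ⇒ K = (25/1026)/(1/1026) = 25.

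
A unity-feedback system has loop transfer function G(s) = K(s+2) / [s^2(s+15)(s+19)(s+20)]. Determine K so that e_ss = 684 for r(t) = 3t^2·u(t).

25

System type = 2 (two poles at s=0).
K_a = lim_{s→0} s^2·G(s) = K·2 / (15·19·20) = (1/2850)·K.
e_ss = 6/K_a = 684 ⇒ K_a = 1/114 ⇒ K = (1/114)/(1/2850) = 25.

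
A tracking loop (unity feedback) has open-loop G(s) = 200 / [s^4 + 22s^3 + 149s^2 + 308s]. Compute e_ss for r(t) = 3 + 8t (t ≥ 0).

12.32

Factoring s from the denominator leaves a polynomial with constant term 308, so the system is type 1. By superposition:
  • 3: tracked with zero error.
  • 8t: e_ss = 8/K_v with K_v=50/77 → 12.32.
Total e_ss = 12.32.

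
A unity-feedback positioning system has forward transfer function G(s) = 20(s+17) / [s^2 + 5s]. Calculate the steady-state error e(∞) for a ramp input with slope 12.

3/17

Lowest-order denominator term is 5s, so the open loop has 1 pole at the origin → type 1 system.
K_v = lim_{s→0} s·G(s) = 20·17 / 5 = 68.
e_ss = 12/K_v = 12/68 = 3/17.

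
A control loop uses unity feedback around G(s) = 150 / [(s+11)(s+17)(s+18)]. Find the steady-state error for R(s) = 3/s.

G(s) has no factors of s in the denominator, so the system is type 0.
K_p = lim_{s→0} G(s) = 150 / (11·17·18) = 25/561.
e_ss = 3/(1 + K_p) = 3/(586/561) = 1683/586.

1683/586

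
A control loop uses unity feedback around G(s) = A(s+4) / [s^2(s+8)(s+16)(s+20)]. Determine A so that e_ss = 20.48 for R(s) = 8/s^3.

250

System type = 2 (two poles at s=0).
K_a = lim_{s→0} s^2·G(s) = A·4 / (8·16·20) = (1/640)·A.
e_ss = 8/K_a = 20.48 ⇒ K_a = 25/64 ⇒ A = (25/64)/(1/640) = 250.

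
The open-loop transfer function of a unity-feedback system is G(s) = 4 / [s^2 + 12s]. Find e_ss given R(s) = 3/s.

The denominator has no term below 12s — 1 pole at s=0, type 1.
K_p = ∞ for a type-1 system; e_ss to a step is zero.

0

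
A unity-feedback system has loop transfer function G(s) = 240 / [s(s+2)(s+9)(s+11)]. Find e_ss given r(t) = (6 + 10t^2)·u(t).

infinity

The open loop has one pole at the origin → type 1 system. Treating each term separately:
  • 6: tracked with zero error.
  • 10t^2: a type-1 system cannot track it, e_ss → ∞.
The unbounded component dominates.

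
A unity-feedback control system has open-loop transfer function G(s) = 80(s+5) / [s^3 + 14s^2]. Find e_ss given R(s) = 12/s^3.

0.42

The denominator has no term below 14s^2 — 2 poles at s=0, type 2.
K_a = lim_{s→0} s^2·G(s) = 80·5 / 14 = 200/7.
r(t) = 6t^2 gives R(s) = 12/s^3.
e_ss = 12/K_a = 12/(200/7) = 0.42.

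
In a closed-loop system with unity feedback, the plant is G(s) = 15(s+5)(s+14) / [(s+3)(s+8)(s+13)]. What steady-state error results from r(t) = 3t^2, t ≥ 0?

No free integrators in G(s): this is a type 0 system.
For a type-0 system K_a = 0, so e_ss to a parabolic input is unbounded.

infinity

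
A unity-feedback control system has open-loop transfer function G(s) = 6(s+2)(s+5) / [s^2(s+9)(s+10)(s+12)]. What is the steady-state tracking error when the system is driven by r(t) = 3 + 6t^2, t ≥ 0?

216

Two free integrators in G(s): this is a type 2 system. Treating each term separately:
  • 3: tracked with zero error.
  • 6t^2: e_ss = 12/K_a with K_a=1/18 → 216.
Total e_ss = 216.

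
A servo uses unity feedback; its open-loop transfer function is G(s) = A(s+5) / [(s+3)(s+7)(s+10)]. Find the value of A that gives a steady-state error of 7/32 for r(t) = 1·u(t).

System type = 0 (no poles at s=0).
K_p = lim_{s→0} G(s) = A·5 / (3·7·10) = (1/42)·A.
e_ss = 1/(1 + K_p) = 7/32 ⇒ 1 + (1/42)·A = 32/7 ⇒ A = 150.

150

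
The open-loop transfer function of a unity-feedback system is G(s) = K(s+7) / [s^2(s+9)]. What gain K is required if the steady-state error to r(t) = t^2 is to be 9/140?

40

The open loop has two poles at the origin → type 2 system.
K_a = lim_{s→0} s^2·G(s) = K·7 / (9) = (7/9)·K.
e_ss = 2/K_a = 9/140 ⇒ K_a = 280/9 ⇒ K = (280/9)/(7/9) = 40.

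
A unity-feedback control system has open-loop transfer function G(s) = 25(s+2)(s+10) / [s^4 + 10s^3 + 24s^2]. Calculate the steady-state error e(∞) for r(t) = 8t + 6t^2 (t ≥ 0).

0.576

Lowest-order denominator term is 24s^2, so the open loop has 2 poles at the origin → type 2 system. Taking each input component in turn:
  • 8t: tracked with zero error.
  • 6t^2: e_ss = 12/K_a with K_a=125/6 → 0.576.
Total e_ss = 0.576.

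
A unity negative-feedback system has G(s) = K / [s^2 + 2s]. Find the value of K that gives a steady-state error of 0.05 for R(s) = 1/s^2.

40

Factoring s from the denominator leaves a polynomial with constant term 2, so the system is type 1.
K_v = lim_{s→0} s·G(s) = K / 2 = 0.5·K.
e_ss = 1/K_v = 0.05 ⇒ K_v = 20 ⇒ K = 20/0.5 = 40.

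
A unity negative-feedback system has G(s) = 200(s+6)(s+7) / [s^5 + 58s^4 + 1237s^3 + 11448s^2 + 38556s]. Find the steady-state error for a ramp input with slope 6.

27.54

Factoring s from the denominator leaves a polynomial with constant term 38556, so the system is type 1.
K_v = lim_{s→0} s·G(s) = 200·6·7 / 38556 = 100/459.
e_ss = 6/K_v = 6/(100/459) = 27.54.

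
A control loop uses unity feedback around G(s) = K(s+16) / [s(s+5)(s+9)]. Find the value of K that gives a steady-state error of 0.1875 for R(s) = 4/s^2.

60

One free integrator in G(s): this is a type 1 system.
K_v = lim_{s→0} s·G(s) = K·16 / (5·9) = (16/45)·K.
e_ss = 4/K_v = 0.1875 ⇒ K_v = 64/3 ⇒ K = (64/3)/(16/45) = 60.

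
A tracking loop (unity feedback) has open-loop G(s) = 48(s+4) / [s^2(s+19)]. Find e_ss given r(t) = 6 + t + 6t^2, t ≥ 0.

The open loop has two poles at the origin → type 2 system. By superposition:
  • 6: tracked with zero error.
  • t: tracked with zero error.
  • 6t^2: e_ss = 12/K_a with K_a=192/19 → 1.1875.
Total e_ss = 1.1875.

1.1875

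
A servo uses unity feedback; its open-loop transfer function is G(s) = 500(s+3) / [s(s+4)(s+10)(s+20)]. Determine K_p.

K_p = lim_{s→0} G(s); with 1 pole at the origin the limit diverges, so K_p = ∞.

infinity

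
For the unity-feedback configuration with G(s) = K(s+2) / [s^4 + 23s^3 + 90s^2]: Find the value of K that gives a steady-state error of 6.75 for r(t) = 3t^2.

Lowest-order denominator term is 90s^2, so the open loop has 2 poles at the origin → type 2 system.
K_a = lim_{s→0} s^2·G(s) = K·2 / 90 = (1/45)·K.
e_ss = 6/K_a = 6.75 ⇒ K_a = 8/9 ⇒ K = (8/9)/(1/45) = 40.

40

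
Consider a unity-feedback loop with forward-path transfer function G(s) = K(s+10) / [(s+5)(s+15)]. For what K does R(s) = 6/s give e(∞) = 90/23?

4

G(s) has no factors of s in the denominator, so the system is type 0.
K_p = lim_{s→0} G(s) = K·10 / (5·15) = (2/15)·K.
e_ss = 6/(1 + K_p) = 90/23 ⇒ 1 + (2/15)·K = 23/15 ⇒ K = 4.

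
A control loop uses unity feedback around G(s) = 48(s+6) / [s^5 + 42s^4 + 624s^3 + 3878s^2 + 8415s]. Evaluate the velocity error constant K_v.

32/935

The denominator has no term below 8415s — 1 pole at s=0, type 1.
K_v = lim_{s→0} s·G(s) = 48·6 / 8415 = 32/935.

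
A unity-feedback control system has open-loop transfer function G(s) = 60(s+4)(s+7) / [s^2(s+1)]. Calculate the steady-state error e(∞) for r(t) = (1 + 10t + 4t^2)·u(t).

1/210

G(s) has two factors of s in the denominator, so the system is type 2. Treating each term separately:
  • 1: tracked with zero error.
  • 10t: tracked with zero error.
  • 4t^2: e_ss = 8/K_a with K_a=1680 → 1/210.
Total e_ss = 1/210.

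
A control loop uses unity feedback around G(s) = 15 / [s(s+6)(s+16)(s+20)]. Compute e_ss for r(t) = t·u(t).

128

G(s) has one factor of s in the denominator, so the system is type 1.
K_v = lim_{s→0} s·G(s) = 15 / (6·16·20) = 1/128.
e_ss = 1/K_v = 1/(1/128) = 128.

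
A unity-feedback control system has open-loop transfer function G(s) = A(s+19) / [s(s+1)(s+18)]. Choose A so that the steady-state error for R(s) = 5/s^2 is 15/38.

12

One free integrator in G(s): this is a type 1 system.
K_v = lim_{s→0} s·G(s) = A·19 / (1·18) = (19/18)·A.
e_ss = 5/K_v = 15/38 ⇒ K_v = 38/3 ⇒ A = (38/3)/(19/18) = 12.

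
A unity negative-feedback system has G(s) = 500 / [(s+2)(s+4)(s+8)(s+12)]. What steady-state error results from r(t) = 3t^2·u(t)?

infinity

G(s) has no factors of s in the denominator, so the system is type 0.
K_a = lim_{s→0} s^2·G(s) = 0; the steady-state error to this parabolic input grows without bound.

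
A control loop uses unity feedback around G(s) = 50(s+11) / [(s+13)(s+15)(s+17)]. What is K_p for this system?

G(s) has no factors of s in the denominator, so the system is type 0.
K_p = lim_{s→0} G(s) = 50·11 / (13·15·17) = 110/663.

110/663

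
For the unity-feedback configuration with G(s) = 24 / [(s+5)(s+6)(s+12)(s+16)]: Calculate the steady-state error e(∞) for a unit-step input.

240/241

The open loop has no poles at the origin → type 0 system.
K_p = lim_{s→0} G(s) = 24 / (5·6·12·16) = 1/240.
e_ss = 1/(1 + K_p) = 1/(241/240) = 240/241.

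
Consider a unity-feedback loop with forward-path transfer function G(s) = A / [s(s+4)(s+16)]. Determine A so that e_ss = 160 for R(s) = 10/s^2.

The open loop has one pole at the origin → type 1 system.
K_v = lim_{s→0} s·G(s) = A / (4·16) = (1/64)·A.
e_ss = 10/K_v = 160 ⇒ K_v = 0.0625 ⇒ A = 0.0625/(1/64) = 4.

4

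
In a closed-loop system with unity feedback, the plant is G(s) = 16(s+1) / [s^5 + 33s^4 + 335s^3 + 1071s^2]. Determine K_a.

16/1071

Lowest-order denominator term is 1071s^2, so the open loop has 2 poles at the origin → type 2 system.
K_a = lim_{s→0} s^2·G(s) = 16·1 / 1071 = 16/1071.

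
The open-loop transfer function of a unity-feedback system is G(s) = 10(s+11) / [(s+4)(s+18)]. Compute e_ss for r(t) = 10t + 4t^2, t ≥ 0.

infinity

No free integrators in G(s): this is a type 0 system. By superposition:
  • 10t: a type-0 system cannot track it, e_ss → ∞.
  • 4t^2: a type-0 system cannot track it, e_ss → ∞.
The unbounded component dominates.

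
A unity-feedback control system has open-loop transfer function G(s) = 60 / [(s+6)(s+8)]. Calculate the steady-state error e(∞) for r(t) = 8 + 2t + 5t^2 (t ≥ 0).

infinity

No free integrators in G(s): this is a type 0 system. Treating each term separately:
  • 8: e_ss = 8/(1+K_p) with K_p=1.25 → 32/9.
  • 2t: a type-0 system cannot track it, e_ss → ∞.
  • 5t^2: a type-0 system cannot track it, e_ss → ∞.
The unbounded component dominates.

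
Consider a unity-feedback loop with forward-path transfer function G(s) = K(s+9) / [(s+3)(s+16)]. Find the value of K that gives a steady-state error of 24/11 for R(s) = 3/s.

The open loop has no poles at the origin → type 0 system.
K_p = lim_{s→0} G(s) = K·9 / (3·16) = 0.1875·K.
e_ss = 3/(1 + K_p) = 24/11 ⇒ 1 + 0.1875·K = 1.375 ⇒ K = 2.

2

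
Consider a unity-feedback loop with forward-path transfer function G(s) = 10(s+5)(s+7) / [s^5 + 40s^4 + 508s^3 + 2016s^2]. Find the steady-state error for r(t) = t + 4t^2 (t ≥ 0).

Lowest-order denominator term is 2016s^2, so the open loop has 2 poles at the origin → type 2 system. Taking each input component in turn:
  • t: tracked with zero error.
  • 4t^2: e_ss = 8/K_a with K_a=25/144 → 46.08.
Total e_ss = 46.08.

46.08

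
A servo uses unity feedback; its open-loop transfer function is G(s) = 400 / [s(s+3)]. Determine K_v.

400/3

The open loop has one pole at the origin → type 1 system.
K_v = lim_{s→0} s·G(s) = 400 / (3) = 400/3.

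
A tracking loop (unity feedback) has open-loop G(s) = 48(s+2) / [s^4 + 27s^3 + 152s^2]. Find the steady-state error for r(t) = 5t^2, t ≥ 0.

95/6

The denominator has no term below 152s^2 — 2 poles at s=0, type 2.
K_a = lim_{s→0} s^2·G(s) = 48·2 / 152 = 12/19.
r(t) = 5t^2 gives R(s) = 10/s^3.
e_ss = 10/K_a = 10/(12/19) = 95/6.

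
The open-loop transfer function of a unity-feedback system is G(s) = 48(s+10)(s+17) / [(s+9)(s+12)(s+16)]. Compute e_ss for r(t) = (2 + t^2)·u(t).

infinity

No free integrators in G(s): this is a type 0 system. Taking each input component in turn:
  • 2: e_ss = 2/(1+K_p) with K_p=85/18 → 36/103.
  • t^2: a type-0 system cannot track it, e_ss → ∞.
The unbounded component dominates.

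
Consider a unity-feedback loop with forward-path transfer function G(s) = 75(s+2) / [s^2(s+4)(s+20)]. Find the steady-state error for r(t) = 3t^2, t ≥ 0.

3.2

G(s) has two factors of s in the denominator, so the system is type 2.
K_a = lim_{s→0} s^2·G(s) = 75·2 / (4·20) = 1.875.
r(t) = 3t^2 gives R(s) = 6/s^3.
e_ss = 6/K_a = 6/1.875 = 3.2.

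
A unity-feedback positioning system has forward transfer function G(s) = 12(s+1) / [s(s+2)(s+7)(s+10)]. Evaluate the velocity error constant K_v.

System type = 1 (one pole at s=0).
K_v = lim_{s→0} s·G(s) = 12·1 / (2·7·10) = 3/35.

3/35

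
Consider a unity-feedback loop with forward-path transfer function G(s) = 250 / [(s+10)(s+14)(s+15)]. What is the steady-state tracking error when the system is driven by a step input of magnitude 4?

G(s) has no factors of s in the denominator, so the system is type 0.
K_p = lim_{s→0} G(s) = 250 / (10·14·15) = 5/42.
e_ss = 4/(1 + K_p) = 4/(47/42) = 168/47.

168/47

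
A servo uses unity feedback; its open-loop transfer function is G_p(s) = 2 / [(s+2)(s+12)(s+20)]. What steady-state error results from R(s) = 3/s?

System type = 0 (no poles at s=0).
K_p = lim_{s→0} G_p(s) = 2 / (2·12·20) = 1/240.
e_ss = 3/(1 + K_p) = 3/(241/240) = 720/241.

720/241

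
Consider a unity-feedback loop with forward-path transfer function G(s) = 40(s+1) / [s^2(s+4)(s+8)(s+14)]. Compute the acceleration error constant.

Two free integrators in G(s): this is a type 2 system.
K_a = lim_{s→0} s^2·G(s) = 40·1 / (4·8·14) = 5/56.

5/56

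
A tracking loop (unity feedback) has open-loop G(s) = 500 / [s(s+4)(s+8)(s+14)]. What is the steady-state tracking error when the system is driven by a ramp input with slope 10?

One free integrator in G(s): this is a type 1 system.
K_v = lim_{s→0} s·G(s) = 500 / (4·8·14) = 125/112.
e_ss = 10/K_v = 10/(125/112) = 8.96.

8.96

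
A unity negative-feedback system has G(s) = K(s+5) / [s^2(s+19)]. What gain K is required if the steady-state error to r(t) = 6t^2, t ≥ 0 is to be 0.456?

100

Two free integrators in G(s): this is a type 2 system.
K_a = lim_{s→0} s^2·G(s) = K·5 / (19) = (5/19)·K.
e_ss = 12/K_a = 0.456 ⇒ K_a = 500/19 ⇒ K = (500/19)/(5/19) = 100.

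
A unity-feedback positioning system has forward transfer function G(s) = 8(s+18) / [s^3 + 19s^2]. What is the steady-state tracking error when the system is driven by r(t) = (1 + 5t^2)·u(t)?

The denominator has no term below 19s^2 — 2 poles at s=0, type 2. By superposition:
  • 1: tracked with zero error.
  • 5t^2: e_ss = 10/K_a with K_a=144/19 → 95/72.
Total e_ss = 95/72.

95/72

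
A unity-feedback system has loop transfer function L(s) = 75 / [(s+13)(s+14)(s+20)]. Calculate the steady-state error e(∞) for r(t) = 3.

2184/743

System type = 0 (no poles at s=0).
K_p = lim_{s→0} L(s) = 75 / (13·14·20) = 15/728.
e_ss = 3/(1 + K_p) = 3/(743/728) = 2184/743.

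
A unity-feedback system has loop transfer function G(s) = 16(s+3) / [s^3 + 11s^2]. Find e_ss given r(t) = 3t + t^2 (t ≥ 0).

11/24

Lowest-order denominator term is 11s^2, so the open loop has 2 poles at the origin → type 2 system. Taking each input component in turn:
  • 3t: tracked with zero error.
  • t^2: e_ss = 2/K_a with K_a=48/11 → 11/24.
Total e_ss = 11/24.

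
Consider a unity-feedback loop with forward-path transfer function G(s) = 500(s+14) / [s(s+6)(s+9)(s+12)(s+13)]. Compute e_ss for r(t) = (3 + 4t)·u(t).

4212/875

System type = 1 (one pole at s=0). Treating each term separately:
  • 3: tracked with zero error.
  • 4t: e_ss = 4/K_v with K_v=875/1053 → 4212/875.
Total e_ss = 4212/875.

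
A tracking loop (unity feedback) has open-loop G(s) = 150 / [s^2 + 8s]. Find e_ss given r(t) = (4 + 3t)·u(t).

Lowest-order denominator term is 8s, so the open loop has 1 pole at the origin → type 1 system. Taking each input component in turn:
  • 4: tracked with zero error.
  • 3t: e_ss = 3/K_v with K_v=18.75 → 0.16.
Total e_ss = 0.16.

0.16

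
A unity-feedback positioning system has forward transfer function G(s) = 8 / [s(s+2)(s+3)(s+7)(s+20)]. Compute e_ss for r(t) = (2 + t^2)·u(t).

infinity

System type = 1 (one pole at s=0). By superposition:
  • 2: tracked with zero error.
  • t^2: a type-1 system cannot track it, e_ss → ∞.
The unbounded component dominates.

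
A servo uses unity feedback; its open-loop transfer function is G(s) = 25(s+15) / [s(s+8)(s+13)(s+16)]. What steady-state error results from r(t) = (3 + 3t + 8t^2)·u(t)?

infinity

G(s) has one factor of s in the denominator, so the system is type 1. By superposition:
  • 3: tracked with zero error.
  • 3t: e_ss = 3/K_v with K_v=375/1664 → 13.312.
  • 8t^2: a type-1 system cannot track it, e_ss → ∞.
The unbounded component dominates.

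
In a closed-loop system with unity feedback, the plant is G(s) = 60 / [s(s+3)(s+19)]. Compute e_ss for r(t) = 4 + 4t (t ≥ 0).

System type = 1 (one pole at s=0). Treating each term separately:
  • 4: tracked with zero error.
  • 4t: e_ss = 4/K_v with K_v=20/19 → 3.8.
Total e_ss = 3.8.

3.8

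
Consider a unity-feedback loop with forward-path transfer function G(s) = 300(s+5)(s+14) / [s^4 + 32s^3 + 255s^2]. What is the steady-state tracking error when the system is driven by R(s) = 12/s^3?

Lowest-order denominator term is 255s^2, so the open loop has 2 poles at the origin → type 2 system.
K_a = lim_{s→0} s^2·G(s) = 300·5·14 / 255 = 1400/17.
r(t) = 6t^2 gives R(s) = 12/s^3.
e_ss = 12/K_a = 12/(1400/17) = 51/350.

51/350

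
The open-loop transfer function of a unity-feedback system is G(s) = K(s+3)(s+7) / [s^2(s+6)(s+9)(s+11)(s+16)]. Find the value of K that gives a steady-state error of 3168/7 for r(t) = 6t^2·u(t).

12

The open loop has two poles at the origin → type 2 system.
K_a = lim_{s→0} s^2·G(s) = K·3·7 / (6·9·11·16) = (7/3168)·K.
e_ss = 12/K_a = 3168/7 ⇒ K_a = 7/264 ⇒ K = (7/264)/(7/3168) = 12.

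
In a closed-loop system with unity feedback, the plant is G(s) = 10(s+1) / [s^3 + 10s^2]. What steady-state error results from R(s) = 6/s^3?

Lowest-order denominator term is 10s^2, so the open loop has 2 poles at the origin → type 2 system.
K_a = lim_{s→0} s^2·G(s) = 10·1 / 10 = 1.
r(t) = 3t^2 gives R(s) = 6/s^3.
e_ss = 6/K_a = 6/1 = 6.

6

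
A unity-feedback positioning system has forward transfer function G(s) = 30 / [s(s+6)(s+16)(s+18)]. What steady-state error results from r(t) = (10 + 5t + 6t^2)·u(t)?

infinity

The open loop has one pole at the origin → type 1 system. Treating each term separately:
  • 10: tracked with zero error.
  • 5t: e_ss = 5/K_v with K_v=5/288 → 288.
  • 6t^2: a type-1 system cannot track it, e_ss → ∞.
The unbounded component dominates.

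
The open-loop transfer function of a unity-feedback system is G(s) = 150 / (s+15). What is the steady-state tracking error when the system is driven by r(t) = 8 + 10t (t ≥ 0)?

infinity

The open loop has no poles at the origin → type 0 system. By superposition:
  • 8: e_ss = 8/(1+K_p) with K_p=10 → 8/11.
  • 10t: a type-0 system cannot track it, e_ss → ∞.
The unbounded component dominates.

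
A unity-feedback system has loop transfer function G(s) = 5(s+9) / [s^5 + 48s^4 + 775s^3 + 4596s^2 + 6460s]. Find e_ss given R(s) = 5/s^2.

Lowest-order denominator term is 6460s, so the open loop has 1 pole at the origin → type 1 system.
K_v = lim_{s→0} s·G(s) = 5·9 / 6460 = 9/1292.
e_ss = 5/K_v = 5/(9/1292) = 6460/9.

6460/9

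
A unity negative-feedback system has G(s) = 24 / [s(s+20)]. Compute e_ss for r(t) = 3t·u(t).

One free integrator in G(s): this is a type 1 system.
K_v = lim_{s→0} s·G(s) = 24 / (20) = 1.2.
e_ss = 3/K_v = 3/1.2 = 2.5.

2.5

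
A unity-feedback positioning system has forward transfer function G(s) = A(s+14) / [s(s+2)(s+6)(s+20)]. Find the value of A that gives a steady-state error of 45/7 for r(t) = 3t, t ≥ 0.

G(s) has one factor of s in the denominator, so the system is type 1.
K_v = lim_{s→0} s·G(s) = A·14 / (2·6·20) = (7/120)·A.
e_ss = 3/K_v = 45/7 ⇒ K_v = 7/15 ⇒ A = (7/15)/(7/120) = 8.

8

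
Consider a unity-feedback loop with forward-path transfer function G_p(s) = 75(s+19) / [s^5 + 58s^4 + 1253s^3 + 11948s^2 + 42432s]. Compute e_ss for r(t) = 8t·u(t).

113152/475

Factoring s from the denominator leaves a polynomial with constant term 42432, so the system is type 1.
K_v = lim_{s→0} s·G_p(s) = 75·19 / 42432 = 475/14144.
e_ss = 8/K_v = 8/(475/14144) = 113152/475.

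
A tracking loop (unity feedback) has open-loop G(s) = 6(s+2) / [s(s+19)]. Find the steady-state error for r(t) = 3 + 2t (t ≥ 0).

The open loop has one pole at the origin → type 1 system. By superposition:
  • 3: tracked with zero error.
  • 2t: e_ss = 2/K_v with K_v=12/19 → 19/6.
Total e_ss = 19/6.

19/6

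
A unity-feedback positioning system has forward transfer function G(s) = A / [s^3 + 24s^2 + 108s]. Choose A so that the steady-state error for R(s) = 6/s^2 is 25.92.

The denominator has no term below 108s — 1 pole at s=0, type 1.
K_v = lim_{s→0} s·G(s) = A / 108 = (1/108)·A.
e_ss = 6/K_v = 25.92 ⇒ K_v = 25/108 ⇒ A = (25/108)/(1/108) = 25.

25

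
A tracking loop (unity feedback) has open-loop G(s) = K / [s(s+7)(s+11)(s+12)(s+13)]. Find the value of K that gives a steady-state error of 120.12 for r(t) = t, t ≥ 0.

100

One free integrator in G(s): this is a type 1 system.
K_v = lim_{s→0} s·G(s) = K / (7·11·12·13) = (1/12012)·K.
e_ss = 1/K_v = 120.12 ⇒ K_v = 25/3003 ⇒ K = (25/3003)/(1/12012) = 100.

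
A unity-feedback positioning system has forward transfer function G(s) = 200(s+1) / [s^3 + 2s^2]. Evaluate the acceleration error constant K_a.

Lowest-order denominator term is 2s^2, so the open loop has 2 poles at the origin → type 2 system.
K_a = lim_{s→0} s^2·G(s) = 200·1 / 2 = 100.

100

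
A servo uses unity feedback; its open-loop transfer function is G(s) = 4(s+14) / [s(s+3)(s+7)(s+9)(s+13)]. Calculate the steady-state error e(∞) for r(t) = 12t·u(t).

526.5

One free integrator in G(s): this is a type 1 system.
K_v = lim_{s→0} s·G(s) = 4·14 / (3·7·9·13) = 8/351.
e_ss = 12/K_v = 12/(8/351) = 526.5.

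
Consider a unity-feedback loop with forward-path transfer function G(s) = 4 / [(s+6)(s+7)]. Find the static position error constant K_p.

2/21

No free integrators in G(s): this is a type 0 system.
K_p = lim_{s→0} G(s) = 4 / (6·7) = 2/21.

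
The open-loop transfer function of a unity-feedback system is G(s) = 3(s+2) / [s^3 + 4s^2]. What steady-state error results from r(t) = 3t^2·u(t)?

Factoring s^2 from the denominator leaves a polynomial with constant term 4, so the system is type 2.
K_a = lim_{s→0} s^2·G(s) = 3·2 / 4 = 1.5.
r(t) = 3t^2 gives R(s) = 6/s^3.
e_ss = 6/K_a = 6/1.5 = 4.

4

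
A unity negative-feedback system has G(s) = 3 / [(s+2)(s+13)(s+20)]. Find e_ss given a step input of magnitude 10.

The open loop has no poles at the origin → type 0 system.
K_p = lim_{s→0} G(s) = 3 / (2·13·20) = 3/520.
e_ss = 10/(1 + K_p) = 10/(523/520) = 5200/523.

5200/523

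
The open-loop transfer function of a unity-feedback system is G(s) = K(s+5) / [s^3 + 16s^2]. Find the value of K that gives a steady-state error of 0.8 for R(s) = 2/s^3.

Factoring s^2 from the denominator leaves a polynomial with constant term 16, so the system is type 2.
K_a = lim_{s→0} s^2·G(s) = K·5 / 16 = 0.3125·K.
e_ss = 2/K_a = 0.8 ⇒ K_a = 2.5 ⇒ K = 2.5/0.3125 = 8.

8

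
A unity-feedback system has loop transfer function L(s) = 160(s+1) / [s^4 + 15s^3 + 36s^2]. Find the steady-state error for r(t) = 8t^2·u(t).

3.6

Lowest-order denominator term is 36s^2, so the open loop has 2 poles at the origin → type 2 system.
K_a = lim_{s→0} s^2·L(s) = 160·1 / 36 = 40/9.
r(t) = 8t^2 gives R(s) = 16/s^3.
e_ss = 16/K_a = 16/(40/9) = 3.6.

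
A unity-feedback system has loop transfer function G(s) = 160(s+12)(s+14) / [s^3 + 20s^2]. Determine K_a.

1344

The denominator has no term below 20s^2 — 2 poles at s=0, type 2.
K_a = lim_{s→0} s^2·G(s) = 160·12·14 / 20 = 1344.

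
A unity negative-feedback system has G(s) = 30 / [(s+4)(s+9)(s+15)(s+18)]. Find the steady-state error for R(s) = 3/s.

No free integrators in G(s): this is a type 0 system.
K_p = lim_{s→0} G(s) = 30 / (4·9·15·18) = 1/324.
e_ss = 3/(1 + K_p) = 3/(325/324) = 972/325.

972/325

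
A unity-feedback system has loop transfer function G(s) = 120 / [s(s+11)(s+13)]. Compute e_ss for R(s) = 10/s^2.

G(s) has one factor of s in the denominator, so the system is type 1.
K_v = lim_{s→0} s·G(s) = 120 / (11·13) = 120/143.
e_ss = 10/K_v = 10/(120/143) = 143/12.

143/12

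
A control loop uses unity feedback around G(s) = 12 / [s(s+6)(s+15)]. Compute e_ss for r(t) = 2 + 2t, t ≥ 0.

The open loop has one pole at the origin → type 1 system. Treating each term separately:
  • 2: tracked with zero error.
  • 2t: e_ss = 2/K_v with K_v=2/15 → 15.
Total e_ss = 15.

15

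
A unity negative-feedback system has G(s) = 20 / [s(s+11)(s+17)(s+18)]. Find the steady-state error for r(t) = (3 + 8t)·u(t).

1346.4

System type = 1 (one pole at s=0). Taking each input component in turn:
  • 3: tracked with zero error.
  • 8t: e_ss = 8/K_v with K_v=10/1683 → 1346.4.
Total e_ss = 1346.4.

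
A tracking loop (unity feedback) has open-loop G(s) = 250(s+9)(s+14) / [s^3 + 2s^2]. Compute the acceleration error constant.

15750

The denominator has no term below 2s^2 — 2 poles at s=0, type 2.
K_a = lim_{s→0} s^2·G(s) = 250·9·14 / 2 = 15750.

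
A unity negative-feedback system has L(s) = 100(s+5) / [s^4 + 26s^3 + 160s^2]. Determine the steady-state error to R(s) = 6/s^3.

1.92

The denominator has no term below 160s^2 — 2 poles at s=0, type 2.
K_a = lim_{s→0} s^2·L(s) = 100·5 / 160 = 3.125.
r(t) = 3t^2 gives R(s) = 6/s^3.
e_ss = 6/K_a = 6/3.125 = 1.92.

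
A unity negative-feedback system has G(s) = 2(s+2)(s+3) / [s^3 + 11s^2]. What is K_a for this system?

Factoring s^2 from the denominator leaves a polynomial with constant term 11, so the system is type 2.
K_a = lim_{s→0} s^2·G(s) = 2·2·3 / 11 = 12/11.

12/11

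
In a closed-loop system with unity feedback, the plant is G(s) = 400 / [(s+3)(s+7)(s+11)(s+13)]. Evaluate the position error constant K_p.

The open loop has no poles at the origin → type 0 system.
K_p = lim_{s→0} G(s) = 400 / (3·7·11·13) = 400/3003.

400/3003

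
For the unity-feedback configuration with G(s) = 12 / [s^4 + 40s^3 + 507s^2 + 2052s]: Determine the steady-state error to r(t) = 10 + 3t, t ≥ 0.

513

Factoring s from the denominator leaves a polynomial with constant term 2052, so the system is type 1. Taking each input component in turn:
  • 10: tracked with zero error.
  • 3t: e_ss = 3/K_v with K_v=1/171 → 513.
Total e_ss = 513.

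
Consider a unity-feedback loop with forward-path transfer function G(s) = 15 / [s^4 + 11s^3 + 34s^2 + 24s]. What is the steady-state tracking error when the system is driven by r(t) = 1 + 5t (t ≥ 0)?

The denominator has no term below 24s — 1 pole at s=0, type 1. Taking each input component in turn:
  • 1: tracked with zero error.
  • 5t: e_ss = 5/K_v with K_v=0.625 → 8.
Total e_ss = 8.

8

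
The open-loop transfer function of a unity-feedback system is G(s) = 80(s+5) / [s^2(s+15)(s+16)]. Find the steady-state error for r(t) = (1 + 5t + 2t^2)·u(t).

2.4

Two free integrators in G(s): this is a type 2 system. Treating each term separately:
  • 1: tracked with zero error.
  • 5t: tracked with zero error.
  • 2t^2: e_ss = 4/K_a with K_a=5/3 → 2.4.
Total e_ss = 2.4.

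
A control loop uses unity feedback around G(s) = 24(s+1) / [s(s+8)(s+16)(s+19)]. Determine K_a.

0

System type = 1 (one pole at s=0).
K_a = lim_{s→0} s^2·G(s) = 0 (the extra factor of s kills the finite limit).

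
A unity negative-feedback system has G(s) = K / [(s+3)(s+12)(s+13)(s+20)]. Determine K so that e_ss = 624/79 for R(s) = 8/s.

The open loop has no poles at the origin → type 0 system.
K_p = lim_{s→0} G(s) = K / (3·12·13·20) = (1/9360)·K.
e_ss = 8/(1 + K_p) = 624/79 ⇒ 1 + (1/9360)·K = 79/78 ⇒ K = 120.

120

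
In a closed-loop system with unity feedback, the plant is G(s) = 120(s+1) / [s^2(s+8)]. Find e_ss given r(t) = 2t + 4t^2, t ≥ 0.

Two free integrators in G(s): this is a type 2 system. Treating each term separately:
  • 2t: tracked with zero error.
  • 4t^2: e_ss = 8/K_a with K_a=15 → 8/15.
Total e_ss = 8/15.

8/15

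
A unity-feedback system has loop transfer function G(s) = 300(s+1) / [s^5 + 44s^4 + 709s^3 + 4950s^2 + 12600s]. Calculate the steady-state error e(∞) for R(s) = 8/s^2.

Lowest-order denominator term is 12600s, so the open loop has 1 pole at the origin → type 1 system.
K_v = lim_{s→0} s·G(s) = 300·1 / 12600 = 1/42.
e_ss = 8/K_v = 8/(1/42) = 336.

336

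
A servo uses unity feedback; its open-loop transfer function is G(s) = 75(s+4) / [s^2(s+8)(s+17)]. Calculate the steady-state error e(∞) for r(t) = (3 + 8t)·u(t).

0

Two free integrators in G(s): this is a type 2 system. By superposition:
  • 3: tracked with zero error.
  • 8t: tracked with zero error.
Total e_ss = 0.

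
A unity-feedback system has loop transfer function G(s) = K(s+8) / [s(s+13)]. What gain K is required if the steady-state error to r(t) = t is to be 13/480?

One free integrator in G(s): this is a type 1 system.
K_v = lim_{s→0} s·G(s) = K·8 / (13) = (8/13)·K.
e_ss = 1/K_v = 13/480 ⇒ K_v = 480/13 ⇒ K = (480/13)/(8/13) = 60.

60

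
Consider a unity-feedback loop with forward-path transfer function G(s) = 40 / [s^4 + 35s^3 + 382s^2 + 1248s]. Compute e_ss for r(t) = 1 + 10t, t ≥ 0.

The denominator has no term below 1248s — 1 pole at s=0, type 1. By superposition:
  • 1: tracked with zero error.
  • 10t: e_ss = 10/K_v with K_v=5/156 → 312.
Total e_ss = 312.

312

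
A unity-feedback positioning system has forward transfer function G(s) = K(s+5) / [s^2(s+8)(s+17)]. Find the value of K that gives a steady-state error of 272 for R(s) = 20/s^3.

System type = 2 (two poles at s=0).
K_a = lim_{s→0} s^2·G(s) = K·5 / (8·17) = (5/136)·K.
e_ss = 20/K_a = 272 ⇒ K_a = 5/68 ⇒ K = (5/68)/(5/136) = 2.

2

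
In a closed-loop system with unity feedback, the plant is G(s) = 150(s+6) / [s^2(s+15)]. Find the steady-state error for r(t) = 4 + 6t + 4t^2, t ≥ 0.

G(s) has two factors of s in the denominator, so the system is type 2. Treating each term separately:
  • 4: tracked with zero error.
  • 6t: tracked with zero error.
  • 4t^2: e_ss = 8/K_a with K_a=60 → 2/15.
Total e_ss = 2/15.

2/15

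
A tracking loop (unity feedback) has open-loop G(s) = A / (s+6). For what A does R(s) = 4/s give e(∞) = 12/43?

System type = 0 (no poles at s=0).
K_p = lim_{s→0} G(s) = A / (6) = (1/6)·A.
e_ss = 4/(1 + K_p) = 12/43 ⇒ 1 + (1/6)·A = 43/3 ⇒ A = 80.

80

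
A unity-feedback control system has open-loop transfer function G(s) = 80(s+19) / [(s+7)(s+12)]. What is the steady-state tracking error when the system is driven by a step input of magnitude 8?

System type = 0 (no poles at s=0).
K_p = lim_{s→0} G(s) = 80·19 / (7·12) = 380/21.
e_ss = 8/(1 + K_p) = 8/(401/21) = 168/401.

168/401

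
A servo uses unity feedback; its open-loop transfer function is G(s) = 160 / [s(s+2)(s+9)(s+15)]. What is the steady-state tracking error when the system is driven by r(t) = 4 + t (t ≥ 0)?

1.6875

One free integrator in G(s): this is a type 1 system. Taking each input component in turn:
  • 4: tracked with zero error.
  • t: e_ss = 1/K_v with K_v=16/27 → 1.6875.
Total e_ss = 1.6875.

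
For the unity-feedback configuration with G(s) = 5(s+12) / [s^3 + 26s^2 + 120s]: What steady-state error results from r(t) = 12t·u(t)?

24

The denominator has no term below 120s — 1 pole at s=0, type 1.
K_v = lim_{s→0} s·G(s) = 5·12 / 120 = 0.5.
e_ss = 12/K_v = 12/0.5 = 24.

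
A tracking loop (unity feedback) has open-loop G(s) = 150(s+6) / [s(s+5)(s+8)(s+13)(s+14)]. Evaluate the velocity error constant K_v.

45/364

G(s) has one factor of s in the denominator, so the system is type 1.
K_v = lim_{s→0} s·G(s) = 150·6 / (5·8·13·14) = 45/364.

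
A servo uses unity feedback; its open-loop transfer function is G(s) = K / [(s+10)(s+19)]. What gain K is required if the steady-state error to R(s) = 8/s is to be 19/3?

50

System type = 0 (no poles at s=0).
K_p = lim_{s→0} G(s) = K / (10·19) = (1/190)·K.
e_ss = 8/(1 + K_p) = 19/3 ⇒ 1 + (1/190)·K = 24/19 ⇒ K = 50.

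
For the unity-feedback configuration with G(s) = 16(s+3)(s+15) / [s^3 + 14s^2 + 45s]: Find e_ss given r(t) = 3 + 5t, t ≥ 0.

0.3125

Factoring s from the denominator leaves a polynomial with constant term 45, so the system is type 1. By superposition:
  • 3: tracked with zero error.
  • 5t: e_ss = 5/K_v with K_v=16 → 0.3125.
Total e_ss = 0.3125.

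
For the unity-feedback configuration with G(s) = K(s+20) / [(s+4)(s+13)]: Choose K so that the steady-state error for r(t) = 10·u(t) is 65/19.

System type = 0 (no poles at s=0).
K_p = lim_{s→0} G(s) = K·20 / (4·13) = (5/13)·K.
e_ss = 10/(1 + K_p) = 65/19 ⇒ 1 + (5/13)·K = 38/13 ⇒ K = 5.

5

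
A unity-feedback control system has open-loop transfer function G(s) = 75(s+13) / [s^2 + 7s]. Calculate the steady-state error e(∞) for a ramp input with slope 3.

The denominator has no term below 7s — 1 pole at s=0, type 1.
K_v = lim_{s→0} s·G(s) = 75·13 / 7 = 975/7.
e_ss = 3/K_v = 3/(975/7) = 7/325.

7/325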